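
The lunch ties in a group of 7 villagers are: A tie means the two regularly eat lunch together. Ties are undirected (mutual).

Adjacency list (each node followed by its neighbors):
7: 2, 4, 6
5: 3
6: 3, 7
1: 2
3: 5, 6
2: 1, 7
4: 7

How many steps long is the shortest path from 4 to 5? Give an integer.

One shortest route is 4 – 7 – 6 – 3 – 5, which uses 4 edges, and at distance 3 from 4 we only reach {1, 3}, which does not include 5. So d(4,5) = 4.

4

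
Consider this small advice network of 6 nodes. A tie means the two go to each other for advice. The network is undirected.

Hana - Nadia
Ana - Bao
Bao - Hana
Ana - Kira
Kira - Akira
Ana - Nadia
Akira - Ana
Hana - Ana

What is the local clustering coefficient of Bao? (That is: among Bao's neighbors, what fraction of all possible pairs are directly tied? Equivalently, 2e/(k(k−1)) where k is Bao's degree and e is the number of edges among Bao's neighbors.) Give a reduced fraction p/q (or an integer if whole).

Bao's neighbors: Ana and Hana (k = 2).
Possible neighbor pairs: C(2,2) = 1. Edges among them: Ana–Hana → e = 1.
Clustering(Bao) = 1/1.

1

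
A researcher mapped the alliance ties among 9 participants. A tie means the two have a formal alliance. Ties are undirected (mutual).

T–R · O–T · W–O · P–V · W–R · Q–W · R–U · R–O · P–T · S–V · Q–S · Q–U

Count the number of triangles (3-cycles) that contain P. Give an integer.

P's neighbors are T and V, but none of them are tied to each other, so no triangle contains P.

0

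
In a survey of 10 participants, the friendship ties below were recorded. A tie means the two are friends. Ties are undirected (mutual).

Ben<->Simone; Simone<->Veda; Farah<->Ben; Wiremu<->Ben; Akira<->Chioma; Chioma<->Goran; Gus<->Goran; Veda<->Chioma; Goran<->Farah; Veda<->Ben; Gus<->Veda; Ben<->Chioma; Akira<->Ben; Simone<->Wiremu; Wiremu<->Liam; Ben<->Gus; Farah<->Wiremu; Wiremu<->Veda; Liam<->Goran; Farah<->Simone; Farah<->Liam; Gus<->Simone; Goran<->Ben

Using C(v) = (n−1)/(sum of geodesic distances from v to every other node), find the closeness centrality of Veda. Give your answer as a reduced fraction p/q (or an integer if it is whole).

Distances from Veda: Akira:2, Ben:1, Chioma:1, Farah:2, Goran:2, Gus:1, Liam:2, Simone:1, Wiremu:1. Sum = 13.
n = 10, so closeness = 9/13.

9/13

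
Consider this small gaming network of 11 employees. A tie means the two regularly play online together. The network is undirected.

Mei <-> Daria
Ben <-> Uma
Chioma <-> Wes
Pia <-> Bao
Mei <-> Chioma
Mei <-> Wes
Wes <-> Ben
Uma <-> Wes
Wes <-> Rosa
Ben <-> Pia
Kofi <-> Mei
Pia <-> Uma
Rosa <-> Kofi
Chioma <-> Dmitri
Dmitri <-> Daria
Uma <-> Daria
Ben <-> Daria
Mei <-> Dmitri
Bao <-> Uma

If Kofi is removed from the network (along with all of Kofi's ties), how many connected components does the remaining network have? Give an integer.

1

Kofi's neighbors (Mei and Rosa) remain reachable from one another through other ties, so the rest of the network stays in one piece.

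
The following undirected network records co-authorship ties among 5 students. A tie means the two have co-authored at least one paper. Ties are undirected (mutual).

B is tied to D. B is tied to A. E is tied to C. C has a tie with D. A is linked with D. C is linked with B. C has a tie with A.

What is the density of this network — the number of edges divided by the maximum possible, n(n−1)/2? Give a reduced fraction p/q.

7/10

There are 7 edges and 5 nodes, so the maximum possible is C(5,2) = 10.
Density = 7/10.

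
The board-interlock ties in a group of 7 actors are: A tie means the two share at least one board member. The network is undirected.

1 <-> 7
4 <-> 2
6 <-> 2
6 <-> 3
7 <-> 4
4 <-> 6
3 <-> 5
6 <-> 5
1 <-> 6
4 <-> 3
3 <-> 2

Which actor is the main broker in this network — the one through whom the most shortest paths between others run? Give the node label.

Unnormalized betweenness of each node: 1:5/6, 2:0, 3:4/3, 4:19/6, 5:0, 6:31/6, 7:1/2.
6 has the largest value, 31/6, making it the main broker — the node through which the most shortest paths run.

6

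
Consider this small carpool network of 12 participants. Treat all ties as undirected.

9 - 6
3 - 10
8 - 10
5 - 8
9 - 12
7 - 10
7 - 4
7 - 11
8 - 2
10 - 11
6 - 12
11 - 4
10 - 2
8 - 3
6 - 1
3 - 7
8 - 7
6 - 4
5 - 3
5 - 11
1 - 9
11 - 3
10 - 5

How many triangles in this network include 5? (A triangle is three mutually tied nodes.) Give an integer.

5's neighbors: 3, 8, 10, and 11.
Neighbor pairs that are themselves tied: 5–3–8; 5–3–10; 5–3–11; 5–8–10; 5–10–11. Each forms one triangle with 5, for 5 in total.

5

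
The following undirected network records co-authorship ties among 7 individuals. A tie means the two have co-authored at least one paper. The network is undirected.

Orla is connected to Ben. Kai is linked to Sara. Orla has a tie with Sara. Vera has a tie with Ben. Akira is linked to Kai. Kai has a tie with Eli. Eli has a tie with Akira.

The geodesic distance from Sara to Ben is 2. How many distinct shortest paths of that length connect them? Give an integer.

The shortest distance is 2, and the only length-2 path is Sara–Orla–Ben. So there is exactly 1 shortest path.

1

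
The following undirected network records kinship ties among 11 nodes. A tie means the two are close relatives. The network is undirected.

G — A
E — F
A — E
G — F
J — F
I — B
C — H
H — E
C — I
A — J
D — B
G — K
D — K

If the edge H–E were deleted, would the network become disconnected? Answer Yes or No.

No

Even without that edge, H still reaches E via H – C – I – B – D – K – G – A – E, so the network stays connected. Not a bridge.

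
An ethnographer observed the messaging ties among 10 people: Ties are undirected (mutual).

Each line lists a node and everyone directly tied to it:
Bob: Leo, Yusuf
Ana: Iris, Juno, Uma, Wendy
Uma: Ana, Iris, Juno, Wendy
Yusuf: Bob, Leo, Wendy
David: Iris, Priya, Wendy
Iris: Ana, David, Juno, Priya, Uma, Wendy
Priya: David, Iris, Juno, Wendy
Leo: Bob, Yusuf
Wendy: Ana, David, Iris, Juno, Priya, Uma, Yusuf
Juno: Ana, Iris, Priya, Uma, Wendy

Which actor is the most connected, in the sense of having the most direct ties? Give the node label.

Wendy

Degrees — Ana:4, Bob:2, David:3, Iris:6, Juno:5, Leo:2, Priya:4, Uma:4, Wendy:7, Yusuf:3.
The maximum is 7, attained only by Wendy.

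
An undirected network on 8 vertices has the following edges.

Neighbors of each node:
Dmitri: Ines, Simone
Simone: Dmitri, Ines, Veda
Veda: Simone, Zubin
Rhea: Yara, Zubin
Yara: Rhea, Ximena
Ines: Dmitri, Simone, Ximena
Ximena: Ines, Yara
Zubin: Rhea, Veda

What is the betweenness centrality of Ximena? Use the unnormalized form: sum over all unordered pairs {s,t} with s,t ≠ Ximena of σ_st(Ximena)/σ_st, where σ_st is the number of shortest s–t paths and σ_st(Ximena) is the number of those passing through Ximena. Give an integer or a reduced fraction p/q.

Pairs whose geodesics pass through Ximena — Rhea–Ines: 1; Rhea–Dmitri: 1/2; Yara–Ines: 1; Yara–Dmitri: 1; Yara–Simone: 1.
All other pairs contribute 0.
Summing the contributions gives betweenness(Ximena) = 9/2.

9/2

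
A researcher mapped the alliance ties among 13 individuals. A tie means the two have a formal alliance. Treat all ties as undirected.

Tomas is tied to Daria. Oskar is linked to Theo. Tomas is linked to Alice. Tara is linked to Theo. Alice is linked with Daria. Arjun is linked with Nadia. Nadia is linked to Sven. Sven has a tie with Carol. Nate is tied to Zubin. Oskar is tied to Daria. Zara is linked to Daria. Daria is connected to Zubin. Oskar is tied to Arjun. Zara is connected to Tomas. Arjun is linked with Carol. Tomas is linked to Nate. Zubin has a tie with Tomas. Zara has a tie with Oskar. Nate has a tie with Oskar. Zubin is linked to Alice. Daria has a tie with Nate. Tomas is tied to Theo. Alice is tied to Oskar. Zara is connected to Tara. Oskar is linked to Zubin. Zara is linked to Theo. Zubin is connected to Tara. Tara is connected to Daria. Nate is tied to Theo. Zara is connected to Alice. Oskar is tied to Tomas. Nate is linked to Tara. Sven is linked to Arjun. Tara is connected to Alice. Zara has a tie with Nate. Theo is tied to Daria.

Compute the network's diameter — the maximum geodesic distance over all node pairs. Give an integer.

4

Eccentricity of each node (its greatest distance to any other): Alice:3, Arjun:3, Carol:4, Daria:3, Nadia:4, Nate:3, Oskar:2, Sven:4, Tara:4, Theo:3, Tomas:3, Zara:3, Zubin:3.
The maximum eccentricity is 4, realized for instance by the pair Tara–Sven via Tara – Alice – Oskar – Arjun – Sven. So the diameter is 4.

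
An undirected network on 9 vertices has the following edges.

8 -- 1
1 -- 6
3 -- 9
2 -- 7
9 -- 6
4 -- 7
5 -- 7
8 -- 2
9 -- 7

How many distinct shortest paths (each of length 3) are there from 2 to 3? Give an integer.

The shortest distance is 3, and the only length-3 path is 2–7–9–3. So there is exactly 1 shortest path.

1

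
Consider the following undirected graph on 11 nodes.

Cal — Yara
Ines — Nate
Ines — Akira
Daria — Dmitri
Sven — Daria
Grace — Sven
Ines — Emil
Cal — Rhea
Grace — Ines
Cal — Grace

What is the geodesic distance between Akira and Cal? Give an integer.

One shortest route is Akira – Ines – Grace – Cal, which uses 3 edges, and at distance 2 from Akira we only reach {Emil, Grace, Nate}, which does not include Cal. So d(Akira,Cal) = 3.

3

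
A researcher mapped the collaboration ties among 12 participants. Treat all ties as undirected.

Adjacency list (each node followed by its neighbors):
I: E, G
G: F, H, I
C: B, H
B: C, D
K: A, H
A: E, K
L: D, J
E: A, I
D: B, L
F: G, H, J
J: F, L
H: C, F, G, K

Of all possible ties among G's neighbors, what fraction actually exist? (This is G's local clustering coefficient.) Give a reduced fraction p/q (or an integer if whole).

1/3

G's neighbors: F, H, and I (k = 3).
Possible neighbor pairs: C(3,2) = 3. Edges among them: F–H → e = 1.
Clustering(G) = 1/3.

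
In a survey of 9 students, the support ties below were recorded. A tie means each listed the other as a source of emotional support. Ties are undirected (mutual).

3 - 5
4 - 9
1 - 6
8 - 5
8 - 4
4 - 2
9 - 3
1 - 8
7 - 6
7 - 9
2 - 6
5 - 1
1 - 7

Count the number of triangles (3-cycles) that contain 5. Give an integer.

5's neighbors: 1, 3, and 8.
Neighbor pairs that are themselves tied: 5–1–8. Each forms one triangle with 5, for 1 in total.

1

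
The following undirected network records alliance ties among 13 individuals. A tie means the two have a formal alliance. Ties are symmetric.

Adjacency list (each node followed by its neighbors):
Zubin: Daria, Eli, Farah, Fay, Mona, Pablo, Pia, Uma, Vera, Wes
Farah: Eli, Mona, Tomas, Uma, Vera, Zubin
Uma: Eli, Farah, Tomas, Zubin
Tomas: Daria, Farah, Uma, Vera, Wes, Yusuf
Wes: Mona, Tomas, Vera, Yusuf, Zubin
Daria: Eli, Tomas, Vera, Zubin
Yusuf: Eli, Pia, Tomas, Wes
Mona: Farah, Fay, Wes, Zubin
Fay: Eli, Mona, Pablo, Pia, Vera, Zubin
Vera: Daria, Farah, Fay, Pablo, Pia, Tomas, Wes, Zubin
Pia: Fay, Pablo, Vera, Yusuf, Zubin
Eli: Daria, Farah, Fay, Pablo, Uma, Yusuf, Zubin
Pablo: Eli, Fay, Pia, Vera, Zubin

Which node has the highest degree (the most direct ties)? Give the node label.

Zubin

Degrees — Daria:4, Eli:7, Farah:6, Fay:6, Mona:4, Pablo:5, Pia:5, Tomas:6, Uma:4, Vera:8, Wes:5, Yusuf:4, Zubin:10.
The maximum is 10, attained only by Zubin.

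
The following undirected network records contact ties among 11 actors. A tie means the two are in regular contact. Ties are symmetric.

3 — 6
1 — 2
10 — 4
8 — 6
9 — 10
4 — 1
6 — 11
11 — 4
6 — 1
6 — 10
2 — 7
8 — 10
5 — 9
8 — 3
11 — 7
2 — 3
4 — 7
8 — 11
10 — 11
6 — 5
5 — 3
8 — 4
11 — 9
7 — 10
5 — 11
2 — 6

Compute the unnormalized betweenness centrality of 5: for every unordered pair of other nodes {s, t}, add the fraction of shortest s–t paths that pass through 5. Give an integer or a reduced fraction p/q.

Pairs whose geodesics pass through 5 — 6–9: 1/3; 11–3: 1/3; 2–9: 2/6; 9–3: 1; 9–1: 1/5.
All other pairs contribute 0.
Summing the contributions gives betweenness(5) = 11/5.

11/5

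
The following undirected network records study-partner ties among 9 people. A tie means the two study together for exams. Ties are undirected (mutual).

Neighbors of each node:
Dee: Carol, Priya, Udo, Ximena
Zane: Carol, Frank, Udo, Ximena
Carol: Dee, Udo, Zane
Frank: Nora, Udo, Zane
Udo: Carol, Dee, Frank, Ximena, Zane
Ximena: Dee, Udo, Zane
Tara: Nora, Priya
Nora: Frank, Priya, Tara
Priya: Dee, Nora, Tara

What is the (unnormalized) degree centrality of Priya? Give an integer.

Priya is directly tied to Dee, Nora, and Tara. That is 3 neighbors, so the degree of Priya is 3.

3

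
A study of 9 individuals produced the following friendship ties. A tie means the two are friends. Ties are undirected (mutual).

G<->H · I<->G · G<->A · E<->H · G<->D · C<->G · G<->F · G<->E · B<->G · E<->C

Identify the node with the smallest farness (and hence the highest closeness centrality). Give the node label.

G

Farness (sum of distances to all others) for each node — A:15, B:15, C:14, D:15, E:13, F:15, G:8, H:14, I:15.
The smallest farness is 8, for G, so G has the highest closeness.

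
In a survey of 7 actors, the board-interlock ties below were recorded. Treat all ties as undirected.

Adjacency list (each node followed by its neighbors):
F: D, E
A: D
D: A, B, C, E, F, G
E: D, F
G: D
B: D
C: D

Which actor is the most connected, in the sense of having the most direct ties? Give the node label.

D

Degrees — A:1, B:1, C:1, D:6, E:2, F:2, G:1.
The maximum is 6, attained only by D.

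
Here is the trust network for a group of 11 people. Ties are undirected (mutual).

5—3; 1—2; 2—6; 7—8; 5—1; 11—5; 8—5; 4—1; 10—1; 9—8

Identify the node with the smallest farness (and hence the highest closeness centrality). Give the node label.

Farness (sum of distances to all others) for each node — 1:18, 2:25, 3:26, 4:27, 5:17, 6:34, 7:31, 8:22, 9:31, 10:27, 11:26.
The smallest farness is 17, for 5, so 5 has the highest closeness.

5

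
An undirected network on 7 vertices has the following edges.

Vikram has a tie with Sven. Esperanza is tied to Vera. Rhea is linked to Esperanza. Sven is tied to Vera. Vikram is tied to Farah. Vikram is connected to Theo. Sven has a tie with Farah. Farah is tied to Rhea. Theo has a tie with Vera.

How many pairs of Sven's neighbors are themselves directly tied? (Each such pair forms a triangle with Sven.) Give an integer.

Sven's neighbors: Farah, Vera, and Vikram.
Neighbor pairs that are themselves tied: Sven–Farah–Vikram. Each forms one triangle with Sven, for 1 in total.

1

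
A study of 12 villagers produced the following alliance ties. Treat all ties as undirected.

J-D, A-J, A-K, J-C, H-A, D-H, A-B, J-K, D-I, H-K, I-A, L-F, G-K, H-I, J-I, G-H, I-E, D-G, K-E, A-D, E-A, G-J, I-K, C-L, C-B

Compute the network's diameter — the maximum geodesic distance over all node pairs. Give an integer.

Eccentricity of each node (its greatest distance to any other): A:4, B:3, C:3, D:4, E:5, F:5, G:4, H:5, I:4, J:3, K:4, L:4.
The maximum eccentricity is 5, realized for instance by the pair F–H via F – L – C – J – K – H. So the diameter is 5.

5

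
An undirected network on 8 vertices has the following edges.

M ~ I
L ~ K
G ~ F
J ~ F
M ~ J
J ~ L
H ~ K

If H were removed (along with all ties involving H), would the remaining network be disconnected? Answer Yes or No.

No

Even without H, every remaining node can still reach every other (the residual graph is connected), so H is not a cut vertex.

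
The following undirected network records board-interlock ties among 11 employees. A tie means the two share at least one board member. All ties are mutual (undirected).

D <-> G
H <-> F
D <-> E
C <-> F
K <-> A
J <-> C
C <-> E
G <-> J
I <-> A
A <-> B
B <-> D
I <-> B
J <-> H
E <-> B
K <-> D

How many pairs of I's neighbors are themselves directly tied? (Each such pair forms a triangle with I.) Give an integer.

1

I's neighbors: A and B.
Neighbor pairs that are themselves tied: I–A–B. Each forms one triangle with I, for 1 in total.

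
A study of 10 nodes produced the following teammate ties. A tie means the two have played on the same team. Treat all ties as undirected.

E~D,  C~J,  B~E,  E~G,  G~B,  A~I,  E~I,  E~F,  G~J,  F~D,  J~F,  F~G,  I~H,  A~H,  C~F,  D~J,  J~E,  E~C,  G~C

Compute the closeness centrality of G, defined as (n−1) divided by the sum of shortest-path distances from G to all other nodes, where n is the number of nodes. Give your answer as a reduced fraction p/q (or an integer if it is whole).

Distances from G: A:3, B:1, C:1, D:2, E:1, F:1, H:3, I:2, J:1. Sum = 15.
n = 10, so closeness = 9/15 = 3/5.

3/5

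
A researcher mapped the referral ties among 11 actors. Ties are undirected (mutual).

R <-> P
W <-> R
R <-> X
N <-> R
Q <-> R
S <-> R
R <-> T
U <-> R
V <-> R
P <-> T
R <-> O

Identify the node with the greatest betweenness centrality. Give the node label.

Unnormalized betweenness of each node: N:0, O:0, P:0, Q:0, R:44, S:0, T:0, U:0, V:0, W:0, X:0.
R has the largest value, 44, making it the main broker — the node through which the most shortest paths run.

R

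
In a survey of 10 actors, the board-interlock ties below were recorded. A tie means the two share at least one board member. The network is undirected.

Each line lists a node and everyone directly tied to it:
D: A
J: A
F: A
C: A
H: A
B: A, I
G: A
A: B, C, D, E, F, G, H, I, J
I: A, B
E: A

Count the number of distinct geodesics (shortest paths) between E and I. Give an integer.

The shortest distance is 2, and the only length-2 path is E–A–I. So there is exactly 1 shortest path.

1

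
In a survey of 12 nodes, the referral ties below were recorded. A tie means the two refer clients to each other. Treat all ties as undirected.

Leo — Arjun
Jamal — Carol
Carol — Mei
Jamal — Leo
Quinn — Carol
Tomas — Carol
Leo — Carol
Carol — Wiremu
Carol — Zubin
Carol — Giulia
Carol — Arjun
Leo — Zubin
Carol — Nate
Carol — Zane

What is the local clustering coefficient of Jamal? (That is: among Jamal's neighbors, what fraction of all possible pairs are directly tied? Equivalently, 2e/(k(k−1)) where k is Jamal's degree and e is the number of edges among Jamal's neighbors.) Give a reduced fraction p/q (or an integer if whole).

Jamal's neighbors: Carol and Leo (k = 2).
Possible neighbor pairs: C(2,2) = 1. Edges among them: Carol–Leo → e = 1.
Clustering(Jamal) = 1/1.

1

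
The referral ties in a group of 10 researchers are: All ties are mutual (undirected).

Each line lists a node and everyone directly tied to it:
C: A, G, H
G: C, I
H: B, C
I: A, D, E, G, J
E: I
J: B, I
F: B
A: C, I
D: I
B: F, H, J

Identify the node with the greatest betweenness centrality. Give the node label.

I

Unnormalized betweenness of each node: A:17/6, B:31/3, C:13/2, D:0, E:0, F:0, G:17/6, H:13/3, I:121/6, J:9.
I has the largest value, 121/6, making it the main broker — the node through which the most shortest paths run.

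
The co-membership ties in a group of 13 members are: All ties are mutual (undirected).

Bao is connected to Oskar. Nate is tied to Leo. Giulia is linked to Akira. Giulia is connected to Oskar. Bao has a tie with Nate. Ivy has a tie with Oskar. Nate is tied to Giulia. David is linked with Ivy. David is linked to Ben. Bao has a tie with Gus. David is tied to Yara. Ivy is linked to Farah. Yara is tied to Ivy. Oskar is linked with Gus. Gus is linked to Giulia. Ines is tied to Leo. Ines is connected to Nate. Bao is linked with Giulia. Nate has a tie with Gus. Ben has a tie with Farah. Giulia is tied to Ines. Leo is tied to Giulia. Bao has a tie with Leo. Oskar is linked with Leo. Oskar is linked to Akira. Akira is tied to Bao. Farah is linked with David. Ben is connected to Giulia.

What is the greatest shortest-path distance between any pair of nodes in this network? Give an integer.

4

Eccentricity of each node (its greatest distance to any other): Akira:3, Bao:3, Ben:2, David:3, Farah:3, Giulia:3, Gus:3, Ines:4, Ivy:3, Leo:3, Nate:4, Oskar:2, Yara:4.
The maximum eccentricity is 4, realized for instance by the pair Ines–Yara via Ines – Leo – Oskar – Ivy – Yara. So the diameter is 4.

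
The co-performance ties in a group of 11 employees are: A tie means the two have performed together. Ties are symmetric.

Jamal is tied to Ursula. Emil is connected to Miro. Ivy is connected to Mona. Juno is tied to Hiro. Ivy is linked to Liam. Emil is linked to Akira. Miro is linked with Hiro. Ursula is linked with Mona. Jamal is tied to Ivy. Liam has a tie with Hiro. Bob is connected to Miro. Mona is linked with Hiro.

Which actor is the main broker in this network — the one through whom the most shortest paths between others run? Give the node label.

Unnormalized betweenness of each node: Akira:0, Bob:0, Emil:9, Hiro:179/6, Ivy:20/3, Jamal:5/6, Juno:0, Liam:5, Miro:23, Mona:85/6, Ursula:5/2.
Hiro has the largest value, 179/6, making it the main broker — the node through which the most shortest paths run.

Hiro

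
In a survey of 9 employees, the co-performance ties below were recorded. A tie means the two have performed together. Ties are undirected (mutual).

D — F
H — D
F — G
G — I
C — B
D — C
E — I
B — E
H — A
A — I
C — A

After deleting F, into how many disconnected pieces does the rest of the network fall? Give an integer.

1

F's neighbors (D and G) remain reachable from one another through other ties, so the rest of the network stays in one piece.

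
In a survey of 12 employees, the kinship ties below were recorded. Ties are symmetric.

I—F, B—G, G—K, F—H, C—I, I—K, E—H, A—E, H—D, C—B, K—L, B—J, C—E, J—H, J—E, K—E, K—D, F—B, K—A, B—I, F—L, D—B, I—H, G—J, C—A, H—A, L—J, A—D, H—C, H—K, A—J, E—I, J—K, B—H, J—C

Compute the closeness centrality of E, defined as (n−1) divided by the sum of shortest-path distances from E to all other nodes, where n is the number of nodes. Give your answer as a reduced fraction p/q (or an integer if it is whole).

11/16

Distances from E: A:1, B:2, C:1, D:2, F:2, G:2, H:1, I:1, J:1, K:1, L:2. Sum = 16.
n = 12, so closeness = 11/16.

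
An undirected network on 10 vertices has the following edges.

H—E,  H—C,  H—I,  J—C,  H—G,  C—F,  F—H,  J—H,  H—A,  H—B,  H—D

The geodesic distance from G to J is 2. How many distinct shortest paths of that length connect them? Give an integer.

1

The shortest distance is 2, and the only length-2 path is G–H–J. So there is exactly 1 shortest path.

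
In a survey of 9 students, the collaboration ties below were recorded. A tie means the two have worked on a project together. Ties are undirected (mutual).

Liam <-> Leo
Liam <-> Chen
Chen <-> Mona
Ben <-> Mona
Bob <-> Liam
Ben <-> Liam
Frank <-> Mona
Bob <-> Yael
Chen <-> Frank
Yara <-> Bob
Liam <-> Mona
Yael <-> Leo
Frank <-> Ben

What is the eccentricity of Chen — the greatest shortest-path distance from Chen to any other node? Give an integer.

Distances from Chen: Ben:2, Bob:2, Frank:1, Leo:2, Liam:1, Mona:1, Yael:3, Yara:3.
The largest is 3 (to Yara and Yael), so the eccentricity of Chen is 3.

3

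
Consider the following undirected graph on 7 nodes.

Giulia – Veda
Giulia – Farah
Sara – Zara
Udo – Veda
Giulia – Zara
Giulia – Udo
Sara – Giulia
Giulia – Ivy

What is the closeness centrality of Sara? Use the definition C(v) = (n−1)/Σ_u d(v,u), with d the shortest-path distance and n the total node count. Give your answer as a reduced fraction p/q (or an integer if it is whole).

Distances from Sara: Farah:2, Giulia:1, Ivy:2, Udo:2, Veda:2, Zara:1. Sum = 10.
n = 7, so closeness = 6/10 = 3/5.

3/5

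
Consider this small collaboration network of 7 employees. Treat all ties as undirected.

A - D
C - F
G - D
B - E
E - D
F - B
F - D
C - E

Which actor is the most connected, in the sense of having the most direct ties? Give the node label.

Degrees — A:1, B:2, C:2, D:4, E:3, F:3, G:1.
The maximum is 4, attained only by D.

D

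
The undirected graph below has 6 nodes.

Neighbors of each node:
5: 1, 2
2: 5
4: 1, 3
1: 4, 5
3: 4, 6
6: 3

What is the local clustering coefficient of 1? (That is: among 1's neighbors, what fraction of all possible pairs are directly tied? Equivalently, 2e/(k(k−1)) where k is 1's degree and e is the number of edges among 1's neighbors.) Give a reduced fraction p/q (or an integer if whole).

1's neighbors: 4 and 5 (k = 2).
Possible neighbor pairs: C(2,2) = 1. Edges among them: none → e = 0.
Clustering(1) = 0/1.

0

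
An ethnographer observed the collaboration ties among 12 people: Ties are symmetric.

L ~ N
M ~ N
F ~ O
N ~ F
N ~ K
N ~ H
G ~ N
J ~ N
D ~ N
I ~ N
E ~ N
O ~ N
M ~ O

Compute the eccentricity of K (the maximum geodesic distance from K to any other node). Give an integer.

2

Distances from K: D:2, E:2, F:2, G:2, H:2, I:2, J:2, L:2, M:2, N:1, O:2.
The largest is 2 (to L, O, E, G, J, M, D, H, F, and I), so the eccentricity of K is 2.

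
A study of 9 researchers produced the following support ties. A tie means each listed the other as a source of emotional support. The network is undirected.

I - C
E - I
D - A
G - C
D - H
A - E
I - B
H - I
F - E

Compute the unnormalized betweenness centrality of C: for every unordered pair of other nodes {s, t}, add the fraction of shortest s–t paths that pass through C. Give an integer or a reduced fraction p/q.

7

Pairs whose geodesics pass through C — F–G: 1; B–G: 1; I–G: 1; G–A: 1; G–H: 1; G–D: 1; G–E: 1.
All other pairs contribute 0.
Summing the contributions gives betweenness(C) = 7.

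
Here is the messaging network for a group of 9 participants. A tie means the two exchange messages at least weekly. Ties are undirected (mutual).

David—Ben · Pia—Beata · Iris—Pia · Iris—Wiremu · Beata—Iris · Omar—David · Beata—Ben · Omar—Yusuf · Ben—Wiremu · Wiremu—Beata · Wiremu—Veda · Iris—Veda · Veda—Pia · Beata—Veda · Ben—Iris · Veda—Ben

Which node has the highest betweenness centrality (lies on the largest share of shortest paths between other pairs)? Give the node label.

Ben

Unnormalized betweenness of each node: Beata:5/3, Ben:15, David:12, Iris:5/3, Omar:7, Pia:0, Veda:5/3, Wiremu:0, Yusuf:0.
Ben has the largest value, 15, making it the main broker — the node through which the most shortest paths run.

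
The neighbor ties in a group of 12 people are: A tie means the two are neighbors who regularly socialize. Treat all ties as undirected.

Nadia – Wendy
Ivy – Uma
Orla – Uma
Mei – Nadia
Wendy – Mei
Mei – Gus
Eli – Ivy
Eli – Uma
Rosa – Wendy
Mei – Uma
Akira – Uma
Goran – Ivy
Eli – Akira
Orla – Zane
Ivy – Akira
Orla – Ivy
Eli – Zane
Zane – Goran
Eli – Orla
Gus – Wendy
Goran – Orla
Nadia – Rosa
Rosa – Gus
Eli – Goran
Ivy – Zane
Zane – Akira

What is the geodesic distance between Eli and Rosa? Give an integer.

4

One shortest route is Eli – Uma – Mei – Wendy – Rosa, which uses 4 edges, and at distance 3 from Eli we only reach {Gus, Nadia, Wendy}, which does not include Rosa. So d(Eli,Rosa) = 4.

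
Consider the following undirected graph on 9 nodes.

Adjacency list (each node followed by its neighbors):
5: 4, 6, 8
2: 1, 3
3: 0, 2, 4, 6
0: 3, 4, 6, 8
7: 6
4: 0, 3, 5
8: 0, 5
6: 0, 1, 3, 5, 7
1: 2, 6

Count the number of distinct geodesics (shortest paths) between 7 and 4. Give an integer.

3

The shortest distance is 3. The length-3 paths are: 7–6–5–4; 7–6–0–4; 7–6–3–4.
That gives 3 distinct shortest paths.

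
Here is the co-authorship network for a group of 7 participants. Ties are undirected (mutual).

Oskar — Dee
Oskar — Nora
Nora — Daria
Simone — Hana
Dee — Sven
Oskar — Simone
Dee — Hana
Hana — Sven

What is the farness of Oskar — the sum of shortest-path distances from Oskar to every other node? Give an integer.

9

Distances from Oskar: Daria:2, Dee:1, Hana:2, Nora:1, Simone:1, Sven:2.
Sum = 2 + 1 + 2 + 1 + 1 + 2 = 9.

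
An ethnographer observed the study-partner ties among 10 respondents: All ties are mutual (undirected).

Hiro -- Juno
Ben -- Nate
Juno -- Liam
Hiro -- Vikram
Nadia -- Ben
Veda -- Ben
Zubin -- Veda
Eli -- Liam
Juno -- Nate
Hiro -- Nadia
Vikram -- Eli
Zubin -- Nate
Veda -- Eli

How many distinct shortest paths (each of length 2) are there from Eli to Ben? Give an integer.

1

The shortest distance is 2, and the only length-2 path is Eli–Veda–Ben. So there is exactly 1 shortest path.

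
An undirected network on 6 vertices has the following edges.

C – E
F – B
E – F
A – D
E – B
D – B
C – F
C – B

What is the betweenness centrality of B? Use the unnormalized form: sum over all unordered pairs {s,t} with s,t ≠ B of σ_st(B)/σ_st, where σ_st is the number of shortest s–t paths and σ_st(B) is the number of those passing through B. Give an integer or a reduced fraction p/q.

6

Pairs whose geodesics pass through B — A–F: 1; A–E: 1; A–C: 1; D–F: 1; D–E: 1; D–C: 1.
All other pairs contribute 0.
Summing the contributions gives betweenness(B) = 6.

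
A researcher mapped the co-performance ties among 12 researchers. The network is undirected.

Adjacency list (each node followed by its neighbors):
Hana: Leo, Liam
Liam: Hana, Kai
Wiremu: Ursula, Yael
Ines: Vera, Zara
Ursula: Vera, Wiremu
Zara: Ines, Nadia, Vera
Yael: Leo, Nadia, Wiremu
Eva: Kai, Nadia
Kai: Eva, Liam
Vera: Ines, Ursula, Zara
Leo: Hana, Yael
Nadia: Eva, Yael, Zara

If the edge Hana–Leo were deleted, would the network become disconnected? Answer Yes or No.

No

Even without that edge, Hana still reaches Leo via Hana – Liam – Kai – Eva – Nadia – Yael – Leo, so the network stays connected. Not a bridge.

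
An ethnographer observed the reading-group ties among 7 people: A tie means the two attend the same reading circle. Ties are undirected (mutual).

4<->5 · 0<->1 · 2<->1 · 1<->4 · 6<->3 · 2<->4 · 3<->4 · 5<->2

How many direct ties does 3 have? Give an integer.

3 is directly tied to 4 and 6. That is 2 neighbors, so the degree of 3 is 2.

2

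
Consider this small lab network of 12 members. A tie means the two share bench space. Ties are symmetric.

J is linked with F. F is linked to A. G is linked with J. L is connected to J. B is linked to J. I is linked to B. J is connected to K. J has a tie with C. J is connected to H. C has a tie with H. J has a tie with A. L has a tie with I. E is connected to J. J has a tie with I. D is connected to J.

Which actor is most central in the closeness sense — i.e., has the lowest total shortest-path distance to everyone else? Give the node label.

J

Farness (sum of distances to all others) for each node — A:20, B:20, C:20, D:21, E:21, F:20, G:21, H:20, I:19, J:11, K:21, L:20.
The smallest farness is 11, for J, so J has the highest closeness.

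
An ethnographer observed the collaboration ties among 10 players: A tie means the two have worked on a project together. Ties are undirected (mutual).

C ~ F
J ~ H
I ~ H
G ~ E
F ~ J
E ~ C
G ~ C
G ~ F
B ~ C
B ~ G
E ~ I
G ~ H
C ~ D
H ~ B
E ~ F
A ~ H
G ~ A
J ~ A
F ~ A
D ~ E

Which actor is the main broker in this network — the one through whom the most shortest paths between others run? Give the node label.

Unnormalized betweenness of each node: A:2/3, B:3/4, C:9/2, D:0, E:6, F:29/6, G:29/6, H:16/3, I:3/4, J:1/3.
E has the largest value, 6, making it the main broker — the node through which the most shortest paths run.

E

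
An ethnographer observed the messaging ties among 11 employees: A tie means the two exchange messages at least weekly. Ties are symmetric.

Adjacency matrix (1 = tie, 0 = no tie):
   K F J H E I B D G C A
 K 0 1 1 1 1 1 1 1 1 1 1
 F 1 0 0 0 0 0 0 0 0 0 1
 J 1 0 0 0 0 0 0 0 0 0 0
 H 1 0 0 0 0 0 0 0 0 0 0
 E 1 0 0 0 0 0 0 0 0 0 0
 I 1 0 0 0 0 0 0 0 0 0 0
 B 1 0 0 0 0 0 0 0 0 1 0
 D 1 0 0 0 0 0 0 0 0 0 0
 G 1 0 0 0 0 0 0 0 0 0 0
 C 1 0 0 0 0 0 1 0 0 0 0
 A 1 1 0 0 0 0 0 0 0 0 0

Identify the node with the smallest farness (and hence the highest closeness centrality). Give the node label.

Farness (sum of distances to all others) for each node — A:18, B:18, C:18, D:19, E:19, F:18, G:19, H:19, I:19, J:19, K:10.
The smallest farness is 10, for K, so K has the highest closeness.

K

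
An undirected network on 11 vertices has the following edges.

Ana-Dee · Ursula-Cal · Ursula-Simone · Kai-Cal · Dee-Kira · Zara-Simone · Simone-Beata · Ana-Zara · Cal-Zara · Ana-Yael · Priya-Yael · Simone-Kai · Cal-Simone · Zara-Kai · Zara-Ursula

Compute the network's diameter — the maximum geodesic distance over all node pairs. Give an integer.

Eccentricity of each node (its greatest distance to any other): Ana:3, Beata:5, Cal:4, Dee:4, Kai:4, Kira:5, Priya:5, Simone:4, Ursula:4, Yael:4, Zara:3.
The maximum eccentricity is 5, realized for instance by the pair Priya–Beata via Priya – Yael – Ana – Zara – Simone – Beata. So the diameter is 5.

5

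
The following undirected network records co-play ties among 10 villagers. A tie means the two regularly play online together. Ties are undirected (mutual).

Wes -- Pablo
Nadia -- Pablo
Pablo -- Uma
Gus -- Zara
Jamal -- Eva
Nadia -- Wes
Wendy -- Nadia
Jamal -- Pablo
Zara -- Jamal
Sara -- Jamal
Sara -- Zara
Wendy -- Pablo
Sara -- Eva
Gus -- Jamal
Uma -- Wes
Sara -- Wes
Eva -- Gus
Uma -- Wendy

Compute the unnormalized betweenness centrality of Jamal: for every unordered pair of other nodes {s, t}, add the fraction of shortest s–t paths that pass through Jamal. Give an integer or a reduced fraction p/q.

143/12

Pairs whose geodesics pass through Jamal — Wendy–Gus: 1; Wendy–Sara: 1/4; Wendy–Eva: 1; Wendy–Zara: 1; Nadia–Gus: 1; Nadia–Eva: 1/2; Nadia–Zara: 1/2; Pablo–Gus: 1; Pablo–Sara: 1/2; Pablo–Eva: 1; Pablo–Zara: 1; Wes–Gus: 2/4; Uma–Gus: 1; Uma–Eva: 1/2 … (+3 more pairs).
All other pairs contribute 0.
Summing the contributions gives betweenness(Jamal) = 143/12.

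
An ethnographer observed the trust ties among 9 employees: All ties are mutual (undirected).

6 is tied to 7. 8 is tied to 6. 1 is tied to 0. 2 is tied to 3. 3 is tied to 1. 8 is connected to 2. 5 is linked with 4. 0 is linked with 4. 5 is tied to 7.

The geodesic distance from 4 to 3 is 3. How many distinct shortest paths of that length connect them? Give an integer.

1

The shortest distance is 3, and the only length-3 path is 4–0–1–3. So there is exactly 1 shortest path.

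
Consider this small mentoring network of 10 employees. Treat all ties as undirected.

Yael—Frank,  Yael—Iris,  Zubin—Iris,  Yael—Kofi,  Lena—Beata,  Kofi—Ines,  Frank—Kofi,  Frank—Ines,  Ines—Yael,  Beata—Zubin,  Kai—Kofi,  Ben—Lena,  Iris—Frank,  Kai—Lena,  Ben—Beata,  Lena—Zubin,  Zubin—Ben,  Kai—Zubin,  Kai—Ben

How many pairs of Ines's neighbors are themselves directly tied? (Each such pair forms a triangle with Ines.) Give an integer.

3

Ines's neighbors: Frank, Kofi, and Yael.
Neighbor pairs that are themselves tied: Ines–Frank–Kofi; Ines–Frank–Yael; Ines–Kofi–Yael. Each forms one triangle with Ines, for 3 in total.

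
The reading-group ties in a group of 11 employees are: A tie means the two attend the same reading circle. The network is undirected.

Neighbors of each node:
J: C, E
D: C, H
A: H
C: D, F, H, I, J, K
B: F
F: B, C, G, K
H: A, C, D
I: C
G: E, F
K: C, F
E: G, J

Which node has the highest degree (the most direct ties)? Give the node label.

C

Degrees — A:1, B:1, C:6, D:2, E:2, F:4, G:2, H:3, I:1, J:2, K:2.
The maximum is 6, attained only by C.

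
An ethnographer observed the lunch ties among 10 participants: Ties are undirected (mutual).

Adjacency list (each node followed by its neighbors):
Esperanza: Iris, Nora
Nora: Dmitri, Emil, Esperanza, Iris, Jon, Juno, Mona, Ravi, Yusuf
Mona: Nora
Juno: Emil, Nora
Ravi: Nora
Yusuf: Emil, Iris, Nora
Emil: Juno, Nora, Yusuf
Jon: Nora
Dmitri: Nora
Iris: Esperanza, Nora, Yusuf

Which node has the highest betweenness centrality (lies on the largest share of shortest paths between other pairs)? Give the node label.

Nora

Unnormalized betweenness of each node: Dmitri:0, Emil:1/2, Esperanza:0, Iris:1/2, Jon:0, Juno:0, Mona:0, Nora:61/2, Ravi:0, Yusuf:1/2.
Nora has the largest value, 61/2, making it the main broker — the node through which the most shortest paths run.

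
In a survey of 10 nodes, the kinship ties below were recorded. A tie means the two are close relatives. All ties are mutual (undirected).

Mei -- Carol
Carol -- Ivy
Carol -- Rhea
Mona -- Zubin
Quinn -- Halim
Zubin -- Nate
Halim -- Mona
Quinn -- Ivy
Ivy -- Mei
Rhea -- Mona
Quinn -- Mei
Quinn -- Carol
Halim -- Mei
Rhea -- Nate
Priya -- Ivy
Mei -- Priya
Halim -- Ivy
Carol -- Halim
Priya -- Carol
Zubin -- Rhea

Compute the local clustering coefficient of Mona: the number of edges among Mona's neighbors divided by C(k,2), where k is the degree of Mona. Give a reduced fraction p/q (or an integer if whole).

Mona's neighbors: Halim, Rhea, and Zubin (k = 3).
Possible neighbor pairs: C(3,2) = 3. Edges among them: Rhea–Zubin → e = 1.
Clustering(Mona) = 1/3.

1/3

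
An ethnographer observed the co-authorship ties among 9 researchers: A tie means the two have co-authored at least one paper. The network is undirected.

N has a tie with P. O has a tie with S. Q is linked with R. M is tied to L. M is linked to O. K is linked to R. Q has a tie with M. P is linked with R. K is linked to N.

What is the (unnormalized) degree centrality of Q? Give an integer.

2

Q is directly tied to M and R. That is 2 neighbors, so the degree of Q is 2.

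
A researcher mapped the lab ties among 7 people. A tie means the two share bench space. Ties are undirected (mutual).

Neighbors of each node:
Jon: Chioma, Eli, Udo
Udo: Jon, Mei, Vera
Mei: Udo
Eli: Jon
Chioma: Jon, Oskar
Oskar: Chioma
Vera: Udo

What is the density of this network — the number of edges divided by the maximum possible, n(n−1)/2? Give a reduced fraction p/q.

2/7

There are 6 edges and 7 nodes, so the maximum possible is C(7,2) = 21.
Density = 6/21 = 2/7.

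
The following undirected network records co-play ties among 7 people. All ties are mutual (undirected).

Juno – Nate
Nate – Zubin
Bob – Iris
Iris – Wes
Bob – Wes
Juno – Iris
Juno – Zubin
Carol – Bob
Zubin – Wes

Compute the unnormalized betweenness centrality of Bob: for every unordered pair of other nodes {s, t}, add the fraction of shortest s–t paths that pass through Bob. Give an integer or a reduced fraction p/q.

5

Pairs whose geodesics pass through Bob — Carol–Wes: 1; Carol–Iris: 1; Carol–Juno: 1; Carol–Nate: 2/2; Carol–Zubin: 1.
All other pairs contribute 0.
Summing the contributions gives betweenness(Bob) = 5.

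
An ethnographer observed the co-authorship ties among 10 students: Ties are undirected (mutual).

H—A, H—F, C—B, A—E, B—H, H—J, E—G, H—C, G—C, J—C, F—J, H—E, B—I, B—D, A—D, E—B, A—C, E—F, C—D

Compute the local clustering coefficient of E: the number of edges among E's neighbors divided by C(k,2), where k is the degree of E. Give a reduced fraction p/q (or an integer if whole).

E's neighbors: A, B, F, G, and H (k = 5).
Possible neighbor pairs: C(5,2) = 10. Edges among them: A–H, B–H, F–H → e = 3.
Clustering(E) = 3/10.

3/10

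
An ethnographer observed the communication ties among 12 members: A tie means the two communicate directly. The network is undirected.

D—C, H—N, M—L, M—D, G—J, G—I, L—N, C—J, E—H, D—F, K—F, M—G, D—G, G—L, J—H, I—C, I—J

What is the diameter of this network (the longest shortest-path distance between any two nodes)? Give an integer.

Eccentricity of each node (its greatest distance to any other): C:3, D:4, E:6, F:5, G:3, H:5, I:4, J:4, K:6, L:4, M:4, N:5.
The maximum eccentricity is 6, realized for instance by the pair E–K via E – H – J – G – D – F – K. So the diameter is 6.

6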